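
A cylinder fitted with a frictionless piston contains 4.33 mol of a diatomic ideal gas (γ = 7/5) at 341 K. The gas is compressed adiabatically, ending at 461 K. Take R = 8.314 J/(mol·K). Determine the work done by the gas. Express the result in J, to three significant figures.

Adiabatic ⇒ Q = 0, so W_by = −ΔU = nCᵥ(T₁ − T₂).
Cᵥ = 5R/2 = 20.79 J/(mol·K).
W = (4.33)(20.79)(341 − 461) = -10800 J.

W ≈ -10800 J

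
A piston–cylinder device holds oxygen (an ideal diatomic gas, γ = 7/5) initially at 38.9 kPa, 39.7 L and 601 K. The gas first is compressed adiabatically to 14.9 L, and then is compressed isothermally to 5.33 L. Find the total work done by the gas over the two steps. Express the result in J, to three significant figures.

W_total ≈ -4200 J

Step 1 (adiabatic): W = (P₁V₁ − P₂V₂)/(γ−1) = (1544 − 2286)/0.4 = -1853 J.
After step 1: P = 153.4 kPa, V = 14.9 L, T = 889.4 K.
Step 2 (isothermal): W = P₁V₁ ln(V₂/V₁) = (2286) ln(5.33/14.9) = -2350 J.
W_total = -1853 − 2350 = -4202 J.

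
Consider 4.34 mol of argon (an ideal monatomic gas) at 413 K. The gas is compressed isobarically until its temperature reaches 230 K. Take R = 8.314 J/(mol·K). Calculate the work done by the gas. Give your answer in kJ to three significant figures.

Isobaric: W = P ΔV = nR ΔT.
W = (4.34)(8.314)(230 − 413) = -6603 J.

W ≈ -6.60 kJ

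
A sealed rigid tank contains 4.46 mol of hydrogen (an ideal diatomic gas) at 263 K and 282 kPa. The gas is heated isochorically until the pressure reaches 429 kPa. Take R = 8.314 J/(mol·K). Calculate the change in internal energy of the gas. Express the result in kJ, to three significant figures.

ΔU ≈ 12.7 kJ

Constant volume ⇒ W = 0, so Q = ΔU = nCᵥΔT with Cᵥ = 5R/2 = 20.79 J/(mol·K).
At constant V, T₂/T₁ = P₂/P₁ ⇒ ΔT = T₁(P₂/P₁ − 1) = 263·(429/282 − 1) = 137.1 K.
ΔU = (4.46)(20.79)(137.1) = 12709 J.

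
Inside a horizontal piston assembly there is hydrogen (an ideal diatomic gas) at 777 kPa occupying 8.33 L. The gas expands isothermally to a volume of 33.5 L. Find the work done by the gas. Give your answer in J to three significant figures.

Isothermal: W = nRT ln(V₂/V₁) = P₁V₁ ln(V₂/V₁).
P₁V₁ = (777 kPa)(8.33 L) = 6472 J.
W = 6472 × ln(33.5/8.33) = 6472 × 1.392
W_by_gas = 9008 J.

W ≈ 9010 J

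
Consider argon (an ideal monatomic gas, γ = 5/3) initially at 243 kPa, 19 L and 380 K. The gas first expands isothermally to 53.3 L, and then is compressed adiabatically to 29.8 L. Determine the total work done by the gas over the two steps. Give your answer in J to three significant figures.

Step 1 (isothermal): W = P₁V₁ ln(V₂/V₁) = (4617) ln(53.3/19) = 4762 J.
After step 1: P = 86.62 kPa, V = 53.3 L, T = 380 K.
Step 2 (adiabatic): W = (P₁V₁ − P₂V₂)/(γ−1) = (4617 − 6803)/0.667 = -3279 J.
W_total = 4762 − 3279 = 1483 J.

W_total ≈ 1480 J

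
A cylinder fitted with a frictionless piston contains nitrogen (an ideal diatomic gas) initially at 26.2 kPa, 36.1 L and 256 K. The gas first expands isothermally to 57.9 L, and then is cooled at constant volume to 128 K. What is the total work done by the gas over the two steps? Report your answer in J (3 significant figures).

Step 1 (isothermal): W = P₁V₁ ln(V₂/V₁) = (945.8) ln(57.9/36.1) = 446.8 J.
Step 2 (isochoric): W = 0 (constant volume).
W_total = 446.8 + 0 = 446.8 J.

W_total ≈ 447 J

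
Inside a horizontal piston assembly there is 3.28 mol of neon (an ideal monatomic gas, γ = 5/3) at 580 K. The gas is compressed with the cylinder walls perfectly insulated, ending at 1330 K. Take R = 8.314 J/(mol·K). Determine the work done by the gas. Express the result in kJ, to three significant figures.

Adiabatic ⇒ Q = 0, so W_by = −ΔU = nCᵥ(T₁ − T₂).
Cᵥ = 3R/2 = 12.47 J/(mol·K).
W = (3.28)(12.47)(580 − 1330) = -30679 J.

W ≈ -30.7 kJ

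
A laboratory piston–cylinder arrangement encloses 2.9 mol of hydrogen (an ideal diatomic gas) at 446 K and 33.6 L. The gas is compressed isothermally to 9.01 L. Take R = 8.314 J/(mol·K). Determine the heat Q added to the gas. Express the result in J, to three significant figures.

Q ≈ -14200 J

Isothermal ⇒ ΔU = 0, so Q = W = nRT ln(V₂/V₁).
Q = (2.9)(8.314)(446) ln(9.01/33.6) = 10753 × -1.316 = -14153 J.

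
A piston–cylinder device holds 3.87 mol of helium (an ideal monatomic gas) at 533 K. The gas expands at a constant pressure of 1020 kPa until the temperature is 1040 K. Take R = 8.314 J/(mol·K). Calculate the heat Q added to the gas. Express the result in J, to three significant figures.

Q ≈ 40800 J

Isobaric: W = nRΔT = (3.87)(8.314)(507) = 16313 J.
ΔU = nCᵥΔT with Cᵥ = 3R/2: ΔU = (3.87)(12.47)(507) = 24469 J.
Q = ΔU + W = 24469 + 16313 = 40782 J.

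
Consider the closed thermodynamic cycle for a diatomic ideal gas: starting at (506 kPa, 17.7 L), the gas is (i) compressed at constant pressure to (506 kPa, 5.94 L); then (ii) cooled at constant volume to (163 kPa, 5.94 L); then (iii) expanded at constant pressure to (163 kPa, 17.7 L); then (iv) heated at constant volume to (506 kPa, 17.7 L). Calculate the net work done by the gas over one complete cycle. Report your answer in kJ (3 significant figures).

W_net ≈ -4.03 kJ

Constant-volume legs do no work.
W(i) = (506)(5.94 − 17.7) = -5951 J; W(iii) = (163)(17.7 − 5.94) = 1917 J.
W_net = -5951 + 1917 = -4034 J (the counter-clockwise enclosed area).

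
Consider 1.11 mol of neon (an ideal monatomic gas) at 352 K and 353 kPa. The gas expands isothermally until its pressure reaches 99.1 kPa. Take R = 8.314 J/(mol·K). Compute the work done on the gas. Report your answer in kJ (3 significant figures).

W ≈ -4.13 kJ

Isothermal process: W = nRT ln(V₂/V₁) = nRT ln(P₁/P₂).
W = (1.11)(8.314)(352) × ln(353/99.1)
  = 3248 × ln(3.562) = 3248 × 1.27
W_by_gas = 4127 J; work on gas = −W_by = -4127 J.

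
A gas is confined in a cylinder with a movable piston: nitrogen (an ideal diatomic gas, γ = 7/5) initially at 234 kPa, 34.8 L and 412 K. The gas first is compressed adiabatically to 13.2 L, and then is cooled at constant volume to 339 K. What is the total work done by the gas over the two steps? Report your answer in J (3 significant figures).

Step 1 (adiabatic): W = (P₁V₁ − P₂V₂)/(γ−1) = (8143 − 12000)/0.4 = -9643 J.
Step 2 (isochoric): W = 0 (constant volume).
W_total = -9643 + 0 = -9643 J.

W_total ≈ -9640 J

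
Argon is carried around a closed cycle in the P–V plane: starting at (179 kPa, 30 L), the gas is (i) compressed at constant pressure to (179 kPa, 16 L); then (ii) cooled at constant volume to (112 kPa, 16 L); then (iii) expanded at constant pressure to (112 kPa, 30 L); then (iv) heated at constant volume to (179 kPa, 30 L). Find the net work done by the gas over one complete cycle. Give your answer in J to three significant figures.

W_net ≈ -938 J

Constant-volume legs do no work.
W(i) = (179)(16 − 30) = -2506 J; W(iii) = (112)(30 − 16) = 1568 J.
W_net = -2506 + 1568 = -938 J (the counter-clockwise enclosed area).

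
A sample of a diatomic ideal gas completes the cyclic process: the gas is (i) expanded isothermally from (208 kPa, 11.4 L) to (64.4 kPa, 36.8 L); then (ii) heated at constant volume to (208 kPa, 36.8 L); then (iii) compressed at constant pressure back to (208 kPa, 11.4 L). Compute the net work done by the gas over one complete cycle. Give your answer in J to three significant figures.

Leg (i): W = PᵢVᵢ ln(V_f/Vᵢ) = (2371) ln(36.8/11.4) = 2779 J.
Leg (ii): W = 0.
Leg (iii): W = PΔV = (208)(11.4 − 36.8) = -5283 J.
W_net = 2779 − 5283 = -2504 J.

W_net ≈ -2500 J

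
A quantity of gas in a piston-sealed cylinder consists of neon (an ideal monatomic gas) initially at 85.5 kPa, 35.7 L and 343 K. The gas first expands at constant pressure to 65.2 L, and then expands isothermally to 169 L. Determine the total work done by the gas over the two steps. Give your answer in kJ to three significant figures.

W_total ≈ 7.83 kJ

Step 1 (isobaric): W = PΔV = (85.5 kPa)(65.2 − 35.7 L) = 2522 J.
After step 1: P = 85.5 kPa, V = 65.2 L, T = 626.4 K.
Step 2 (isothermal): W = P₁V₁ ln(V₂/V₁) = (5575) ln(169/65.2) = 5309 J.
W_total = 2522 + 5309 = 7832 J.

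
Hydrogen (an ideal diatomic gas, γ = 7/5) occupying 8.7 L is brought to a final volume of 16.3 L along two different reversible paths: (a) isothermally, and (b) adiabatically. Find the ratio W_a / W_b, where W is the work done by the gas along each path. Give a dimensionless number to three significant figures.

Path (a) isothermal: W = P₁V₁ ln(V₂/V₁) → W_a/(P₁V₁) = 0.6278.
Path (b) adiabatic: W = P₁V₁(1 − (V₁/V₂)^(γ−1))/(γ−1) → W_b/(P₁V₁) = 0.5552.
W_a / W_b = 0.6278 / 0.5552 = 1.131.

W_a / W_b ≈ 1.13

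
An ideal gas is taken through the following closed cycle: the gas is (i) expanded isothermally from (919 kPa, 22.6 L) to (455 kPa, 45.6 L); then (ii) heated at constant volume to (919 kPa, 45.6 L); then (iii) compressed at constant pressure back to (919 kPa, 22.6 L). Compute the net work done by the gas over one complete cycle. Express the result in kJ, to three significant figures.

W_net ≈ -6.56 kJ

Leg (i): W = PᵢVᵢ ln(V_f/Vᵢ) = (20769) ln(45.6/22.6) = 14579 J.
Leg (ii): W = 0.
Leg (iii): W = PΔV = (919)(22.6 − 45.6) = -21137 J.
W_net = 14579 − 21137 = -6558 J.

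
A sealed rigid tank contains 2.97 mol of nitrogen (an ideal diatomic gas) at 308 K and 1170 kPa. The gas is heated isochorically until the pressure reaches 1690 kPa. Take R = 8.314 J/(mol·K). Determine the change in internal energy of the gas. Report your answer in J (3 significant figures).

Constant volume ⇒ W = 0, so Q = ΔU = nCᵥΔT with Cᵥ = 5R/2 = 20.79 J/(mol·K).
At constant V, T₂/T₁ = P₂/P₁ ⇒ ΔT = T₁(P₂/P₁ − 1) = 308·(1690/1170 − 1) = 136.9 K.
ΔU = (2.97)(20.79)(136.9) = 8450 J.

ΔU ≈ 8450 J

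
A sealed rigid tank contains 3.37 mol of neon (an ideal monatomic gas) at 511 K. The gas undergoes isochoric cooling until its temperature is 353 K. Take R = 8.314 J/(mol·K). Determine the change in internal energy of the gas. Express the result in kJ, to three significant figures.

Constant volume ⇒ W = 0, so Q = ΔU = nCᵥΔT with Cᵥ = 3R/2 = 12.47 J/(mol·K).
ΔU = (3.37)(12.47)(353 − 511) = -6640 J.

ΔU ≈ -6.64 kJ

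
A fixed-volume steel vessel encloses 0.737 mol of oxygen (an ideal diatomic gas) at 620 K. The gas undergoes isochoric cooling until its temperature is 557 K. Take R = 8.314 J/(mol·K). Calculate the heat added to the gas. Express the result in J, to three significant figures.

Q ≈ -965 J

Constant volume ⇒ W = 0, so Q = ΔU = nCᵥΔT with Cᵥ = 5R/2 = 20.79 J/(mol·K).
ΔU = (0.737)(20.79)(557 − 620) = -965.1 J.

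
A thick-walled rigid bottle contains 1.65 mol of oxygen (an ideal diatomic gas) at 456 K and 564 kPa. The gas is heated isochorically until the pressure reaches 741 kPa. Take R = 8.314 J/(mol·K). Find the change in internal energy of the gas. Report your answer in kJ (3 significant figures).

ΔU ≈ 4.91 kJ

Constant volume ⇒ W = 0, so Q = ΔU = nCᵥΔT with Cᵥ = 5R/2 = 20.79 J/(mol·K).
At constant V, T₂/T₁ = P₂/P₁ ⇒ ΔT = T₁(P₂/P₁ − 1) = 456·(741/564 − 1) = 143.1 K.
ΔU = (1.65)(20.79)(143.1) = 4908 J.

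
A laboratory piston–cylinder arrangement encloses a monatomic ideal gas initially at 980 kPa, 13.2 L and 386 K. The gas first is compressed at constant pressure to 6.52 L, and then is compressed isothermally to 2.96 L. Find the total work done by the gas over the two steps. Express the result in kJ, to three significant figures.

Step 1 (isobaric): W = PΔV = (980 kPa)(6.52 − 13.2 L) = -6546 J.
After step 1: P = 980 kPa, V = 6.52 L, T = 190.7 K.
Step 2 (isothermal): W = P₁V₁ ln(V₂/V₁) = (6390) ln(2.96/6.52) = -5046 J.
W_total = -6546 − 5046 = -11592 J.

W_total ≈ -11.6 kJ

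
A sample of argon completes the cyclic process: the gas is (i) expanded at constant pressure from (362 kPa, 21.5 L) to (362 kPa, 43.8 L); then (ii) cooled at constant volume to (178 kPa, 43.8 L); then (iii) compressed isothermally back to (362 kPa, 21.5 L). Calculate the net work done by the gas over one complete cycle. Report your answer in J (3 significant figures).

W_net ≈ 2520 J

Leg (i): W = PΔV = (362)(43.8 − 21.5) = 8073 J.
Leg (ii): W = 0.
Leg (iii): W = PᵢVᵢ ln(V_f/Vᵢ) = (7796) ln(21.5/43.8) = -5548 J.
W_net = 8073 − 5548 = 2525 J.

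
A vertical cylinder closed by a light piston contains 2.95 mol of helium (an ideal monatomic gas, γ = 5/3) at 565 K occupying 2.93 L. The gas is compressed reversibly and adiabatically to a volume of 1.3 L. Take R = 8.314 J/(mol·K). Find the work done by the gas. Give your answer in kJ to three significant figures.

Adiabatic: TV^(γ−1) = const with γ = 5/3.
T₂ = T₁ (V₁/V₂)^(γ−1) = 565 × (2.93/1.3)^0.667 = 565 × 1.719 = 971.3 K.
W_by = nCᵥ(T₁ − T₂) = (2.95)(12.47)(565 − 971.3) = -14946 J.

W ≈ -14.9 kJ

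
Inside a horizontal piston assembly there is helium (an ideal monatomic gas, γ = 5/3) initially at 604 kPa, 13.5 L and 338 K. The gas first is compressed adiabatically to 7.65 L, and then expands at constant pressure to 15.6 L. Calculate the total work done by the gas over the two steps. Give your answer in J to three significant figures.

Step 1 (adiabatic): W = (P₁V₁ − P₂V₂)/(γ−1) = (8154 − 11907)/0.667 = -5630 J.
After step 1: P = 1557 kPa, V = 7.65 L, T = 493.6 K.
Step 2 (isobaric): W = PΔV = (1557 kPa)(15.6 − 7.65 L) = 12374 J.
W_total = -5630 + 12374 = 6744 J.

W_total ≈ 6740 J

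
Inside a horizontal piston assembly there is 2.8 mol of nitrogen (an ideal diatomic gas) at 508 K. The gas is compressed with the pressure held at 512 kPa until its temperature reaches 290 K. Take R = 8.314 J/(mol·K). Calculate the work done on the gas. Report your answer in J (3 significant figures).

W ≈ 5070 J

Isobaric: W = P ΔV = nR ΔT.
W = (2.8)(8.314)(290 − 508) = -5075 J.
Work on gas = −W_by = 5075 J.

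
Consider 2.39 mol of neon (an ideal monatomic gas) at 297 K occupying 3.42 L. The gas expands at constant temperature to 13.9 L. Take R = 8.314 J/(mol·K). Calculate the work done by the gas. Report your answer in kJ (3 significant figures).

Isothermal: W = nRT ln(V₂/V₁).
W = (2.39)(8.314)(297) × ln(13.9/3.42)
  = 5902 × 1.402
W_by_gas = 8275 J.

W ≈ 8.28 kJ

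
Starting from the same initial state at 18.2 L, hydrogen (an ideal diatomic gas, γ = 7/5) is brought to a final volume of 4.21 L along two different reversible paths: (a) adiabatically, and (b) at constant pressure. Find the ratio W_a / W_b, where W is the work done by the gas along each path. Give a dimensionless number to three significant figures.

Path (a) adiabatic: W = P₁V₁(1 − (V₁/V₂)^(γ−1))/(γ−1) → W_a/(P₁V₁) = -1.99.
Path (b) isobaric: W = P₁(V₂ − V₁) → W_b/(P₁V₁) = -0.7687.
W_a / W_b = -1.99 / -0.7687 = 2.589.

W_a / W_b ≈ 2.59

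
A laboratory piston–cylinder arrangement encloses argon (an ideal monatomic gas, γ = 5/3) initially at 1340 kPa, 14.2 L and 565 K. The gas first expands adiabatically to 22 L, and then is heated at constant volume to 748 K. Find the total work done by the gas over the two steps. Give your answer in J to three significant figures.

Step 1 (adiabatic): W = (P₁V₁ − P₂V₂)/(γ−1) = (19028 − 14211)/0.667 = 7225 J.
Step 2 (isochoric): W = 0 (constant volume).
W_total = 7225 + 0 = 7225 J.

W_total ≈ 7220 J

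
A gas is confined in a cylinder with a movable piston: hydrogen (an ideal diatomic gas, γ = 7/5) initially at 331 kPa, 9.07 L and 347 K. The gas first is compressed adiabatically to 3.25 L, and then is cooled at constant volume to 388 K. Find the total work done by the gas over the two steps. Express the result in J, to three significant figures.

W_total ≈ -3810 J

Step 1 (adiabatic): W = (P₁V₁ − P₂V₂)/(γ−1) = (3002 − 4526)/0.4 = -3810 J.
Step 2 (isochoric): W = 0 (constant volume).
W_total = -3810 + 0 = -3810 J.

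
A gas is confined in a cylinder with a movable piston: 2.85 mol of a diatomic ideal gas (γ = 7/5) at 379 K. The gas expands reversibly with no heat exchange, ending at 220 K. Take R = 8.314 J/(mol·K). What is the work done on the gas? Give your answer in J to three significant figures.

W ≈ -9420 J

Adiabatic ⇒ Q = 0, so W_by = −ΔU = nCᵥ(T₁ − T₂).
Cᵥ = 5R/2 = 20.79 J/(mol·K).
W = (2.85)(20.79)(379 − 220) = 9419 J.
Work on gas = −W_by = -9419 J.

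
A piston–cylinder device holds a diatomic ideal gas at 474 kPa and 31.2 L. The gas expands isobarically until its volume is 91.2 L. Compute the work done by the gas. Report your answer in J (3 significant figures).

Isobaric: W = P ΔV.
W = (474 kPa)(91.2 − 31.2 L) = (474)(60) = 28440 J.

W ≈ 28400 J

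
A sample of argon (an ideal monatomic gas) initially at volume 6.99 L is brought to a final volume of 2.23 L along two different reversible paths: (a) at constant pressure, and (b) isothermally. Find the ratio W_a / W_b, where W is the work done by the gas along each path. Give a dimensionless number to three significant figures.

Path (a) isobaric: W = P₁(V₂ − V₁) → W_a/(P₁V₁) = -0.681.
Path (b) isothermal: W = P₁V₁ ln(V₂/V₁) → W_b/(P₁V₁) = -1.142.
W_a / W_b = -0.681 / -1.142 = 0.596.

W_a / W_b ≈ 0.596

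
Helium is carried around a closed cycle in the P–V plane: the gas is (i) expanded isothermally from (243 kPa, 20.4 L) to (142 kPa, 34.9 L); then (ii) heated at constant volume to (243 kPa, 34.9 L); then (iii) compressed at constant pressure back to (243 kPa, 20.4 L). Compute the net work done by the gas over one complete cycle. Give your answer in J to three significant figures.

W_net ≈ -862 J

Leg (i): W = PᵢVᵢ ln(V_f/Vᵢ) = (4957) ln(34.9/20.4) = 2662 J.
Leg (ii): W = 0.
Leg (iii): W = PΔV = (243)(20.4 − 34.9) = -3524 J.
W_net = 2662 − 3524 = -861.7 J.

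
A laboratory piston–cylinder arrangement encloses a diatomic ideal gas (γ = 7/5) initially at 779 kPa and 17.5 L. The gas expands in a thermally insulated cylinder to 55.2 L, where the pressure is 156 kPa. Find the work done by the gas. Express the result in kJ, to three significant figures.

Adiabatic: W = (P₁V₁ − P₂V₂)/(γ − 1) with γ = 7/5.
P₁V₁ = 13632 J, P₂V₂ = 8611 J.
W = (13632 − 8611) / 0.4 = 12553 J.

W ≈ 12.6 kJ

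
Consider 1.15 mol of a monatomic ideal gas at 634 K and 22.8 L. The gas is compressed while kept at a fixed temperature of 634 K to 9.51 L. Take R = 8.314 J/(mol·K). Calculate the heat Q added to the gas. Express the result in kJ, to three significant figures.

Q ≈ -5.30 kJ

Isothermal ⇒ ΔU = 0, so Q = W = nRT ln(V₂/V₁).
Q = (1.15)(8.314)(634) ln(9.51/22.8) = 6062 × -0.8744 = -5300 J.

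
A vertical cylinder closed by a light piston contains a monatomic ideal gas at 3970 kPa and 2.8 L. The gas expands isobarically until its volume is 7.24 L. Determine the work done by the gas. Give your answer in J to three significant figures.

W ≈ 17600 J

Isobaric: W = P ΔV.
W = (3970 kPa)(7.24 − 2.8 L) = (3970)(4.44) = 17627 J.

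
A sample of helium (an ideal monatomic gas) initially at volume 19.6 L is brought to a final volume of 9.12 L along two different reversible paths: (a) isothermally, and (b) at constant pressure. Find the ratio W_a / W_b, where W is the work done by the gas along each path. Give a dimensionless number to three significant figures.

W_a / W_b ≈ 1.43

Path (a) isothermal: W = P₁V₁ ln(V₂/V₁) → W_a/(P₁V₁) = -0.7651.
Path (b) isobaric: W = P₁(V₂ − V₁) → W_b/(P₁V₁) = -0.5347.
W_a / W_b = -0.7651 / -0.5347 = 1.431.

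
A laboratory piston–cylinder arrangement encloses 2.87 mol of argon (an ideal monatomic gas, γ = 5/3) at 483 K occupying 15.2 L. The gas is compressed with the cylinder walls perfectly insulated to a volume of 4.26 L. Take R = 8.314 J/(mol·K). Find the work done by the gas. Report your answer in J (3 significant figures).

W ≈ -23100 J

Adiabatic: TV^(γ−1) = const with γ = 5/3.
T₂ = T₁ (V₁/V₂)^(γ−1) = 483 × (15.2/4.26)^0.667 = 483 × 2.335 = 1128 K.
W_by = nCᵥ(T₁ − T₂) = (2.87)(12.47)(483 − 1128) = -23079 J.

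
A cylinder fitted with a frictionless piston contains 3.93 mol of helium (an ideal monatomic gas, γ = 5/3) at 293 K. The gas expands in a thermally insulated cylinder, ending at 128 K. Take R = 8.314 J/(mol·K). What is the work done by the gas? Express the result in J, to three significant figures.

W ≈ 8090 J

Adiabatic ⇒ Q = 0, so W_by = −ΔU = nCᵥ(T₁ − T₂).
Cᵥ = 3R/2 = 12.47 J/(mol·K).
W = (3.93)(12.47)(293 − 128) = 8087 J.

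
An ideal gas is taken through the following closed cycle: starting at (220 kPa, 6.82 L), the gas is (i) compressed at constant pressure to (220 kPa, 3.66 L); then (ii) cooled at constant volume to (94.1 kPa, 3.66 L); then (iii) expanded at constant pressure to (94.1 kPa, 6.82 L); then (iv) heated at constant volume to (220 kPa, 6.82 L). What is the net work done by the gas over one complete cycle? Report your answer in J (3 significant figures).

W_net ≈ -398 J

Constant-volume legs do no work.
W(i) = (220)(3.66 − 6.82) = -695.2 J; W(iii) = (94.1)(6.82 − 3.66) = 297.4 J.
W_net = -695.2 + 297.4 = -397.8 J (the counter-clockwise enclosed area).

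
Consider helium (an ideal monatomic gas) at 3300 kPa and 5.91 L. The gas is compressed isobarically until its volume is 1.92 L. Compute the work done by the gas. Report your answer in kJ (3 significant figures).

Isobaric: W = P ΔV.
W = (3300 kPa)(1.92 − 5.91 L) = (3300)(-3.99) = -13167 J.

W ≈ -13.2 kJ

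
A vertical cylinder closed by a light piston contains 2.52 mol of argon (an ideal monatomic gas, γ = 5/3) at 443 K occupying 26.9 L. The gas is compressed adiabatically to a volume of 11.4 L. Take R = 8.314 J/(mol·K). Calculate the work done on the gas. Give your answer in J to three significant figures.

Adiabatic: TV^(γ−1) = const with γ = 5/3.
T₂ = T₁ (V₁/V₂)^(γ−1) = 443 × (26.9/11.4)^0.667 = 443 × 1.772 = 785.2 K.
W_by = nCᵥ(T₁ − T₂) = (2.52)(12.47)(443 − 785.2) = -10754 J.
Work on gas = −W_by = 10754 J.

W ≈ 10800 J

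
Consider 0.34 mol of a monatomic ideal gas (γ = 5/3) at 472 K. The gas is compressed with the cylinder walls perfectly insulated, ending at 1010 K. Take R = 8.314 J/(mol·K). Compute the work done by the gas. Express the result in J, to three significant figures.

Adiabatic ⇒ Q = 0, so W_by = −ΔU = nCᵥ(T₁ − T₂).
Cᵥ = 3R/2 = 12.47 J/(mol·K).
W = (0.34)(12.47)(472 − 1010) = -2281 J.

W ≈ -2280 J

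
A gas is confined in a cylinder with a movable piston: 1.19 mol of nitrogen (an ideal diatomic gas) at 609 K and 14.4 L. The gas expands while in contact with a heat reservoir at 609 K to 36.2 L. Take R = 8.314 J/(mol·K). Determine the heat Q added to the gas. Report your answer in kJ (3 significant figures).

Q ≈ 5.55 kJ

Isothermal ⇒ ΔU = 0, so Q = W = nRT ln(V₂/V₁).
Q = (1.19)(8.314)(609) ln(36.2/14.4) = 6025 × 0.9218 = 5554 J.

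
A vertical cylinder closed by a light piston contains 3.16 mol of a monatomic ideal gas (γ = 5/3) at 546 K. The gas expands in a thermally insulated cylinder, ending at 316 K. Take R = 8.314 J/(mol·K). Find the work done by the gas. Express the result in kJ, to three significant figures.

W ≈ 9.06 kJ

Adiabatic ⇒ Q = 0, so W_by = −ΔU = nCᵥ(T₁ − T₂).
Cᵥ = 3R/2 = 12.47 J/(mol·K).
W = (3.16)(12.47)(546 − 316) = 9064 J.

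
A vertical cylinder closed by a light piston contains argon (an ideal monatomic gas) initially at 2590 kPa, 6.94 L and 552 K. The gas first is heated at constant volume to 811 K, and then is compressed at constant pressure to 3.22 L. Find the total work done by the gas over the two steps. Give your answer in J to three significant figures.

Step 1 (isochoric): W = 0 (constant volume).
After step 1: P = 3805 kPa (V unchanged).
Step 2 (isobaric): W = PΔV = (3805 kPa)(3.22 − 6.94 L) = -14155 J.
W_total = 0 − 14155 = -14155 J.

W_total ≈ -14200 J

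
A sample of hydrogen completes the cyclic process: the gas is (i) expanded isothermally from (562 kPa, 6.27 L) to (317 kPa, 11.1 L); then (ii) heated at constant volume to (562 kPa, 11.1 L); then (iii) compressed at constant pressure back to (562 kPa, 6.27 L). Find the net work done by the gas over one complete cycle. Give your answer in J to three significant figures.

Leg (i): W = PᵢVᵢ ln(V_f/Vᵢ) = (3524) ln(11.1/6.27) = 2013 J.
Leg (ii): W = 0.
Leg (iii): W = PΔV = (562)(6.27 − 11.1) = -2714 J.
W_net = 2013 − 2714 = -701.8 J.

W_net ≈ -702 J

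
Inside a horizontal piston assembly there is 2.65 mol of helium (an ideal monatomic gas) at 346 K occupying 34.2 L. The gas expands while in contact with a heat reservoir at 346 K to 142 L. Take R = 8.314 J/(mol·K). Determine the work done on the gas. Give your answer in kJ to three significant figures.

W ≈ -10.9 kJ

Isothermal: W = nRT ln(V₂/V₁).
W = (2.65)(8.314)(346) × ln(142/34.2)
  = 7623 × 1.424
W_by_gas = 10852 J; work on gas = −W_by = -10852 J.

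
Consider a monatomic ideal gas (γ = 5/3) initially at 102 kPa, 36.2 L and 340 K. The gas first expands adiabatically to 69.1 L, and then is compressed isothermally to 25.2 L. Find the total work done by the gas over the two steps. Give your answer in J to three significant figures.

W_total ≈ -481 J

Step 1 (adiabatic): W = (P₁V₁ − P₂V₂)/(γ−1) = (3692 − 2400)/0.667 = 1939 J.
After step 1: P = 34.73 kPa, V = 69.1 L, T = 221 K.
Step 2 (isothermal): W = P₁V₁ ln(V₂/V₁) = (2400) ln(25.2/69.1) = -2420 J.
W_total = 1939 − 2420 = -481.2 J.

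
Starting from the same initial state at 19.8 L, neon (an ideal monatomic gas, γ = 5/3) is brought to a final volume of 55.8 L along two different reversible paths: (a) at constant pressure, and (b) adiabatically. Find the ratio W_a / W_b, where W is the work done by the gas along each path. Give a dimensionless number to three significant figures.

Path (a) isobaric: W = P₁(V₂ − V₁) → W_a/(P₁V₁) = 1.818.
Path (b) adiabatic: W = P₁V₁(1 − (V₁/V₂)^(γ−1))/(γ−1) → W_b/(P₁V₁) = 0.7482.
W_a / W_b = 1.818 / 0.7482 = 2.43.

W_a / W_b ≈ 2.43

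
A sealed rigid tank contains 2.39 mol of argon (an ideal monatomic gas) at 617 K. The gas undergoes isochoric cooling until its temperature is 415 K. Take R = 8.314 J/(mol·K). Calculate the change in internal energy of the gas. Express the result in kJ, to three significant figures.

ΔU ≈ -6.02 kJ

Constant volume ⇒ W = 0, so Q = ΔU = nCᵥΔT with Cᵥ = 3R/2 = 12.47 J/(mol·K).
ΔU = (2.39)(12.47)(415 − 617) = -6021 J.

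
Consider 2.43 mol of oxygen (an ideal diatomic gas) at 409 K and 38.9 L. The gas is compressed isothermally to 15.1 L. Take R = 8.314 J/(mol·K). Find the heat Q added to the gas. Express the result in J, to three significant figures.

Isothermal ⇒ ΔU = 0, so Q = W = nRT ln(V₂/V₁).
Q = (2.43)(8.314)(409) ln(15.1/38.9) = 8263 × -0.9463 = -7819 J.

Q ≈ -7820 J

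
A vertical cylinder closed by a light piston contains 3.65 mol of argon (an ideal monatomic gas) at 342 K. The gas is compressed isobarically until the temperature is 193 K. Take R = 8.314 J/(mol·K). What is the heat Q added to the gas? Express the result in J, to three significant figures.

Isobaric: W = nRΔT = (3.65)(8.314)(-149) = -4522 J.
ΔU = nCᵥΔT with Cᵥ = 3R/2: ΔU = (3.65)(12.47)(-149) = -6782 J.
Q = ΔU + W = -6782 − 4522 = -11304 J.

Q ≈ -11300 J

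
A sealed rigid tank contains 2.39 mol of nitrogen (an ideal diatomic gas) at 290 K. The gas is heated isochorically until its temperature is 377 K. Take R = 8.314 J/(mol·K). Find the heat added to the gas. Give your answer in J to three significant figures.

Constant volume ⇒ W = 0, so Q = ΔU = nCᵥΔT with Cᵥ = 5R/2 = 20.79 J/(mol·K).
ΔU = (2.39)(20.79)(377 − 290) = 4322 J.

Q ≈ 4320 J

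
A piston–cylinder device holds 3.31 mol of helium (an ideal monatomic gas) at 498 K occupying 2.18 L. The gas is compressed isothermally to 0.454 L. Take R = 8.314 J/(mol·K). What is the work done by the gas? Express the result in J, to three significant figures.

W ≈ -21500 J

Isothermal: W = nRT ln(V₂/V₁).
W = (3.31)(8.314)(498) × ln(0.454/2.18)
  = 13705 × -1.569
W_by_gas = -21502 J.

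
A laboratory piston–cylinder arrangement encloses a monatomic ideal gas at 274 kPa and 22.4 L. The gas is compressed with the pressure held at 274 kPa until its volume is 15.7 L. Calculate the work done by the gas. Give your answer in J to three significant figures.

Isobaric: W = P ΔV.
W = (274 kPa)(15.7 − 22.4 L) = (274)(-6.7) = -1836 J.

W ≈ -1840 J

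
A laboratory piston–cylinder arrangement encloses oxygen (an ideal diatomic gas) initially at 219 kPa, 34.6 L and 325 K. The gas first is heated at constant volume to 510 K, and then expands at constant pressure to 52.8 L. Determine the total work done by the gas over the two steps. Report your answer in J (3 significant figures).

W_total ≈ 6250 J

Step 1 (isochoric): W = 0 (constant volume).
After step 1: P = 343.7 kPa (V unchanged).
Step 2 (isobaric): W = PΔV = (343.7 kPa)(52.8 − 34.6 L) = 6255 J.
W_total = 0 + 6255 = 6255 J.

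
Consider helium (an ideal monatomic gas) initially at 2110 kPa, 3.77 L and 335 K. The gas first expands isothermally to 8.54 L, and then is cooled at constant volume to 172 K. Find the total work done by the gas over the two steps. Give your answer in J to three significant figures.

Step 1 (isothermal): W = P₁V₁ ln(V₂/V₁) = (7955) ln(8.54/3.77) = 6504 J.
Step 2 (isochoric): W = 0 (constant volume).
W_total = 6504 + 0 = 6504 J.

W_total ≈ 6500 J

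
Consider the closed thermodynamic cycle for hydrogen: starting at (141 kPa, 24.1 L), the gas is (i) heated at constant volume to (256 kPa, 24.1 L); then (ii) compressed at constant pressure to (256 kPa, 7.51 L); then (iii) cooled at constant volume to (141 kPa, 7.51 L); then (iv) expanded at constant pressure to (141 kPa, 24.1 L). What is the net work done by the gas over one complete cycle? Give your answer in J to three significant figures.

Constant-volume legs do no work.
W(ii) = (256)(7.51 − 24.1) = -4247 J; W(iv) = (141)(24.1 − 7.51) = 2339 J.
W_net = -4247 + 2339 = -1908 J (the counter-clockwise enclosed area).

W_net ≈ -1910 J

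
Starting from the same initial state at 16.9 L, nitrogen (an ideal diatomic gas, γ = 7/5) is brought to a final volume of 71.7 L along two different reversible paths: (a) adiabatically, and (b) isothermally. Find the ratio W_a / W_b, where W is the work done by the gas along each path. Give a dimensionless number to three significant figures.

Path (a) adiabatic: W = P₁V₁(1 − (V₁/V₂)^(γ−1))/(γ−1) → W_a/(P₁V₁) = 1.098.
Path (b) isothermal: W = P₁V₁ ln(V₂/V₁) → W_b/(P₁V₁) = 1.445.
W_a / W_b = 1.098 / 1.445 = 0.7595.

W_a / W_b ≈ 0.759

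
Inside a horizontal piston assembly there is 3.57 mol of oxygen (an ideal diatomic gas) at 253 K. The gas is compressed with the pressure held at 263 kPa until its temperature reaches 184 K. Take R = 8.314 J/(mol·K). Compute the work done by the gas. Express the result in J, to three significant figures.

W ≈ -2050 J

Isobaric: W = P ΔV = nR ΔT.
W = (3.57)(8.314)(184 − 253) = -2048 J.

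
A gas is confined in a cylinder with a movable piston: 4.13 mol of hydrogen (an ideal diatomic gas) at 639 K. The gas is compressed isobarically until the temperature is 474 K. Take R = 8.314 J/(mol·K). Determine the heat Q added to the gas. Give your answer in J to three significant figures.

Isobaric: W = nRΔT = (4.13)(8.314)(-165) = -5666 J.
ΔU = nCᵥΔT with Cᵥ = 5R/2: ΔU = (4.13)(20.79)(-165) = -14164 J.
Q = ΔU + W = -14164 − 5666 = -19830 J.

Q ≈ -19800 J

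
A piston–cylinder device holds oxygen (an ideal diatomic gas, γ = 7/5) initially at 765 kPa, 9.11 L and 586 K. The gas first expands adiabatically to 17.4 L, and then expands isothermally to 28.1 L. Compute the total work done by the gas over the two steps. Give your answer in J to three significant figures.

Step 1 (adiabatic): W = (P₁V₁ − P₂V₂)/(γ−1) = (6969 − 5380)/0.4 = 3973 J.
After step 1: P = 309.2 kPa, V = 17.4 L, T = 452.4 K.
Step 2 (isothermal): W = P₁V₁ ln(V₂/V₁) = (5380) ln(28.1/17.4) = 2579 J.
W_total = 3973 + 2579 = 6552 J.

W_total ≈ 6550 J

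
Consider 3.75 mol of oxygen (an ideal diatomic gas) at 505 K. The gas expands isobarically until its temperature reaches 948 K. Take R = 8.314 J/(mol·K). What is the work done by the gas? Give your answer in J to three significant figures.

Isobaric: W = P ΔV = nR ΔT.
W = (3.75)(8.314)(948 − 505) = 13812 J.

W ≈ 13800 J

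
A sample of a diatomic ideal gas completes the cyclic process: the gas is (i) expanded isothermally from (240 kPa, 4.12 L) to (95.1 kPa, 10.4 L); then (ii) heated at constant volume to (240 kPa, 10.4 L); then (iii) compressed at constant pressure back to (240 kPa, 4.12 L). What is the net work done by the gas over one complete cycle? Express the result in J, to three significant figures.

Leg (i): W = PᵢVᵢ ln(V_f/Vᵢ) = (988.8) ln(10.4/4.12) = 915.6 J.
Leg (ii): W = 0.
Leg (iii): W = PΔV = (240)(4.12 − 10.4) = -1507 J.
W_net = 915.6 − 1507 = -591.6 J.

W_net ≈ -592 J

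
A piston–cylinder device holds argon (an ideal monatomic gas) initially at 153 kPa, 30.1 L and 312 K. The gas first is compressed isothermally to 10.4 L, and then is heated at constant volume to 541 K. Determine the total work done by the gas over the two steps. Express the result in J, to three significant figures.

Step 1 (isothermal): W = P₁V₁ ln(V₂/V₁) = (4605) ln(10.4/30.1) = -4894 J.
Step 2 (isochoric): W = 0 (constant volume).
W_total = -4894 + 0 = -4894 J.

W_total ≈ -4890 J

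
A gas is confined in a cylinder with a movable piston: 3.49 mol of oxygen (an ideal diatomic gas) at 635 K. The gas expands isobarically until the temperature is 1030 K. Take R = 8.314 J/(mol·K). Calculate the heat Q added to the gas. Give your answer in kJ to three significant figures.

Isobaric: W = nRΔT = (3.49)(8.314)(395) = 11461 J.
ΔU = nCᵥΔT with Cᵥ = 5R/2: ΔU = (3.49)(20.79)(395) = 28653 J.
Q = ΔU + W = 28653 + 11461 = 40114 J.

Q ≈ 40.1 kJ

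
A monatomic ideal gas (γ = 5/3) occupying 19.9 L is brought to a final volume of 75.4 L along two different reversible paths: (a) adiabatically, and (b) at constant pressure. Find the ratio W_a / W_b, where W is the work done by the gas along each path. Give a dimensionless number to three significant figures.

W_a / W_b ≈ 0.317

Path (a) adiabatic: W = P₁V₁(1 − (V₁/V₂)^(γ−1))/(γ−1) → W_a/(P₁V₁) = 0.8828.
Path (b) isobaric: W = P₁(V₂ − V₁) → W_b/(P₁V₁) = 2.789.
W_a / W_b = 0.8828 / 2.789 = 0.3165.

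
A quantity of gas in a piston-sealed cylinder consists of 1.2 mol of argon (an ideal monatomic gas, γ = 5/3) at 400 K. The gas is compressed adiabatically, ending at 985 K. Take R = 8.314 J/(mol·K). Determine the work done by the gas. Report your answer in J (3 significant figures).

W ≈ -8750 J

Adiabatic ⇒ Q = 0, so W_by = −ΔU = nCᵥ(T₁ − T₂).
Cᵥ = 3R/2 = 12.47 J/(mol·K).
W = (1.2)(12.47)(400 − 985) = -8755 J.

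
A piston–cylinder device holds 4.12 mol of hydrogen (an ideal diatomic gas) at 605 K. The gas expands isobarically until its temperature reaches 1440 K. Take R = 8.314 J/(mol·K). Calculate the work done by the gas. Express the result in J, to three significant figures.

Isobaric: W = P ΔV = nR ΔT.
W = (4.12)(8.314)(1440 − 605) = 28602 J.

W ≈ 28600 J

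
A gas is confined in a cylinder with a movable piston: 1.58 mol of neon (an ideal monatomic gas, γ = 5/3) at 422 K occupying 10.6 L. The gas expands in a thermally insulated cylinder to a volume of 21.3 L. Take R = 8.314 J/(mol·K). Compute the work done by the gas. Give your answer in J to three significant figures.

Adiabatic: TV^(γ−1) = const with γ = 5/3.
T₂ = T₁ (V₁/V₂)^(γ−1) = 422 × (10.6/21.3)^0.667 = 422 × 0.628 = 265 K.
W_by = nCᵥ(T₁ − T₂) = (1.58)(12.47)(422 − 265) = 3093 J.

W ≈ 3090 J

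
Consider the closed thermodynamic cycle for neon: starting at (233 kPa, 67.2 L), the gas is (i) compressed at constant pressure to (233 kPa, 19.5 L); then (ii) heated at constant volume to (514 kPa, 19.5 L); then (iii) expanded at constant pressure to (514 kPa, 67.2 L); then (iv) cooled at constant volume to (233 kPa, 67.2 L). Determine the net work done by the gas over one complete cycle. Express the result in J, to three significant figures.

Constant-volume legs do no work.
W(i) = (233)(19.5 − 67.2) = -11114 J; W(iii) = (514)(67.2 − 19.5) = 24518 J.
W_net = -11114 + 24518 = 13404 J (the clockwise enclosed area).

W_net ≈ 13400 J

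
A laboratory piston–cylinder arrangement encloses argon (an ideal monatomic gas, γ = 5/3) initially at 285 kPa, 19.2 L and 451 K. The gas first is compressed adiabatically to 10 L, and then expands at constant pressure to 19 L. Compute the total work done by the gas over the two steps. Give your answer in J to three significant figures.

W_total ≈ 3140 J

Step 1 (adiabatic): W = (P₁V₁ − P₂V₂)/(γ−1) = (5472 − 8453)/0.667 = -4472 J.
After step 1: P = 845.3 kPa, V = 10 L, T = 696.7 K.
Step 2 (isobaric): W = PΔV = (845.3 kPa)(19 − 10 L) = 7608 J.
W_total = -4472 + 7608 = 3136 J.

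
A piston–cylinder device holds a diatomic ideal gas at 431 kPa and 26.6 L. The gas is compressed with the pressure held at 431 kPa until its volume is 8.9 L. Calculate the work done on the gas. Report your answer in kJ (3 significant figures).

Isobaric: W = P ΔV.
W = (431 kPa)(8.9 − 26.6 L) = (431)(-17.7) = -7629 J.
Work on gas = −W_by = 7629 J.

W ≈ 7.63 kJ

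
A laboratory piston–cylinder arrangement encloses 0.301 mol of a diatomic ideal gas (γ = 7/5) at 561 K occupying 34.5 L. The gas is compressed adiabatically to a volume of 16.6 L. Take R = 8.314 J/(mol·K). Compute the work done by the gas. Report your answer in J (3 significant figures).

W ≈ -1190 J

Adiabatic: TV^(γ−1) = const with γ = 7/5.
T₂ = T₁ (V₁/V₂)^(γ−1) = 561 × (34.5/16.6)^0.4 = 561 × 1.34 = 751.7 K.
W_by = nCᵥ(T₁ − T₂) = (0.301)(20.79)(561 − 751.7) = -1193 J.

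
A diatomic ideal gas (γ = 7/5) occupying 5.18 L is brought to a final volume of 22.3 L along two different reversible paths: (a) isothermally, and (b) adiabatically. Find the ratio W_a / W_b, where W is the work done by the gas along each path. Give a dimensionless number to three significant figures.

W_a / W_b ≈ 1.32

Path (a) isothermal: W = P₁V₁ ln(V₂/V₁) → W_a/(P₁V₁) = 1.46.
Path (b) adiabatic: W = P₁V₁(1 − (V₁/V₂)^(γ−1))/(γ−1) → W_b/(P₁V₁) = 1.106.
W_a / W_b = 1.46 / 1.106 = 1.32.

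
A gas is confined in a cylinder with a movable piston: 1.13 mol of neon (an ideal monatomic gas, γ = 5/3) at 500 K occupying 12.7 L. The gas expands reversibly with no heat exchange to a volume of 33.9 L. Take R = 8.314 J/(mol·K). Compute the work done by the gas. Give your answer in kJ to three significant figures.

Adiabatic: TV^(γ−1) = const with γ = 5/3.
T₂ = T₁ (V₁/V₂)^(γ−1) = 500 × (12.7/33.9)^0.667 = 500 × 0.5197 = 259.8 K.
W_by = nCᵥ(T₁ − T₂) = (1.13)(12.47)(500 − 259.8) = 3384 J.

W ≈ 3.38 kJ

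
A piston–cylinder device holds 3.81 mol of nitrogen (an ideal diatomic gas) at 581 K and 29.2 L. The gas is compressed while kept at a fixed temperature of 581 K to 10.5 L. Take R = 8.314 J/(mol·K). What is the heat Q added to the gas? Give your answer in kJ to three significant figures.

Q ≈ -18.8 kJ

Isothermal ⇒ ΔU = 0, so Q = W = nRT ln(V₂/V₁).
Q = (3.81)(8.314)(581) ln(10.5/29.2) = 18404 × -1.023 = -18823 J.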